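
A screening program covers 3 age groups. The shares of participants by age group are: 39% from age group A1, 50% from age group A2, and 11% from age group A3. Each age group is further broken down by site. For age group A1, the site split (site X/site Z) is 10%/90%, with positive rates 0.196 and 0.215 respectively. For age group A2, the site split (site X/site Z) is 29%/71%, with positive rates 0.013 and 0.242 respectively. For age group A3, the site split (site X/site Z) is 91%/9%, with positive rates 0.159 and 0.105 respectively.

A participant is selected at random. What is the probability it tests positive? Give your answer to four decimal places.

0.1879

P(T|A1) = 0.1·0.196 + 0.9·0.215 = 0.0196 + 0.1935 = 0.2131
P(T|A2) = 0.29·0.013 + 0.71·0.242 = 0.00377 + 0.17182 = 0.17559
P(T|A3) = 0.91·0.159 + 0.09·0.105 = 0.14469 + 0.00945 = 0.15414
By total probability over the outer partition,
P(T) = 0.39·0.2131 + 0.5·0.17559 + 0.11·0.15414
      = 0.083109 + 0.087795 + 0.0169554 = 0.1878594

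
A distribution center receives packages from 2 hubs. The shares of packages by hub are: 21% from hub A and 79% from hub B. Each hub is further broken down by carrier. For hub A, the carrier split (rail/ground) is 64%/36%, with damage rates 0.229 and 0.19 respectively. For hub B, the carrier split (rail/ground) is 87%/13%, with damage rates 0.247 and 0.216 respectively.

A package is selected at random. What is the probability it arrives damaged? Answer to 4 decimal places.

P(D) ≈ 0.2371

P(D|A) = 0.64·0.229 + 0.36·0.19 = 0.14656 + 0.0684 = 0.21496
P(D|B) = 0.87·0.247 + 0.13·0.216 = 0.21489 + 0.02808 = 0.24297
By total probability over the outer partition,
P(D) = 0.21·0.21496 + 0.79·0.24297
      = 0.0451416 + 0.1919463 = 0.2370879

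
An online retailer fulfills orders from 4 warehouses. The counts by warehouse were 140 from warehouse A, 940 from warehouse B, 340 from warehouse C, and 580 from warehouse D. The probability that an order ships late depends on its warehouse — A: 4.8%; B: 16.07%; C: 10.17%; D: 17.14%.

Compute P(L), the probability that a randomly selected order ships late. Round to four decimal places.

0.1459

Total: 140 + 940 + 340 + 580 = 2000.
P(A) = 140/2000 = 0.07. P(B) = 940/2000 = 0.47. P(C) = 340/2000 = 0.17. P(D) = 580/2000 = 0.29.
Summing over the partition,
P(L) = P(L|A)·P(A) + P(L|B)·P(B) + P(L|C)·P(C) + P(L|D)·P(D)
      = 0.048·0.07 + 0.1607·0.47 + 0.1017·0.17 + 0.1714·0.29
      = 0.00336 + 0.075529 + 0.017289 + 0.049706 = 0.145884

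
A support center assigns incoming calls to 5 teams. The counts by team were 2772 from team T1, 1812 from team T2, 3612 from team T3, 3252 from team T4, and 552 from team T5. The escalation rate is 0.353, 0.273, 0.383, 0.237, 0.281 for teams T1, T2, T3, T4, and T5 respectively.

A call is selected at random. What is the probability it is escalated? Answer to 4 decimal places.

Total: 2772 + 1812 + 3612 + 3252 + 552 = 12000.
P(T1) = 2772/12000 = 0.231. P(T2) = 1812/12000 = 0.151. P(T3) = 3612/12000 = 0.301. P(T4) = 3252/12000 = 0.271. P(T5) = 552/12000 = 0.046.
Using total probability over the partition,
P(E) = P(E|T1)·P(T1) + P(E|T2)·P(T2) + P(E|T3)·P(T3) + P(E|T4)·P(T4) + P(E|T5)·P(T5)
      = 0.353·0.231 + 0.273·0.151 + 0.383·0.301 + 0.237·0.271 + 0.281·0.046
      = 0.081543 + 0.041223 + 0.115283 + 0.064227 + 0.012926 = 0.315202

P(E) ≈ 0.3152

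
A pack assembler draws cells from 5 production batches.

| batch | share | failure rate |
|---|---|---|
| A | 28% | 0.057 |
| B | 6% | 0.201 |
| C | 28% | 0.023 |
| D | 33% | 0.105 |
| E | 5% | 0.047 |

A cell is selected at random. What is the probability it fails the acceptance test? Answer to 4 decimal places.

P(F) ≈ 0.0715

Summing over the partition,
P(F) = P(F|A)·P(A) + P(F|B)·P(B) + P(F|C)·P(C) + P(F|D)·P(D) + P(F|E)·P(E)
      = 0.057·0.28 + 0.201·0.06 + 0.023·0.28 + 0.105·0.33 + 0.047·0.05
      = 0.01596 + 0.01206 + 0.00644 + 0.03465 + 0.00235 = 0.07146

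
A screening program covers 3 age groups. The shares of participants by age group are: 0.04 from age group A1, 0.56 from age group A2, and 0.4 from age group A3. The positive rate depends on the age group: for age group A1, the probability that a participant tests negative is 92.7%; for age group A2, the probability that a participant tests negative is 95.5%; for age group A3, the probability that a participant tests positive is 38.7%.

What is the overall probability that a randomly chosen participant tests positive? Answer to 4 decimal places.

P(T|A1) = 1 − 0.927 = 0.073.
P(T|A2) = 1 − 0.955 = 0.045.
By the law of total probability,
P(T) = P(T|A1)·P(A1) + P(T|A2)·P(A2) + P(T|A3)·P(A3)
      = 0.073·0.04 + 0.045·0.56 + 0.387·0.4
      = 0.00292 + 0.0252 + 0.1548 = 0.18292

P(T) ≈ 0.1829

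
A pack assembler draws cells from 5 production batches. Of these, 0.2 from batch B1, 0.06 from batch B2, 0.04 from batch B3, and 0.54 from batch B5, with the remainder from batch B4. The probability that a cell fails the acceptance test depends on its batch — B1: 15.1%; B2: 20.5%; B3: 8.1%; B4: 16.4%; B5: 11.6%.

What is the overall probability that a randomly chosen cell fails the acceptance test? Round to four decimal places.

P(B4) = 1 − (0.2 + 0.06 + 0.04 + 0.54) = 0.16.
By the law of total probability,
P(F) = P(F|B1)·P(B1) + P(F|B2)·P(B2) + P(F|B3)·P(B3) + P(F|B4)·P(B4) + P(F|B5)·P(B5)
      = 0.151·0.2 + 0.205·0.06 + 0.081·0.04 + 0.164·0.16 + 0.116·0.54
      = 0.0302 + 0.0123 + 0.00324 + 0.02624 + 0.06264 = 0.13462

0.1346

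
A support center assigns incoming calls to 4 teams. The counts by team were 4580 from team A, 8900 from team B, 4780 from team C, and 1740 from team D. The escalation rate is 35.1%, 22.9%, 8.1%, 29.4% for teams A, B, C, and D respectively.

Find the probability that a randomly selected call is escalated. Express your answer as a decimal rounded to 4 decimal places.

Total: 4580 + 8900 + 4780 + 1740 = 20000.
P(A) = 4580/20000 = 0.229. P(B) = 8900/20000 = 0.445. P(C) = 4780/20000 = 0.239. P(D) = 1740/20000 = 0.087.
P(E) = P(E|A)·P(A) + P(E|B)·P(B) + P(E|C)·P(C) + P(E|D)·P(D)
      = 0.351·0.229 + 0.229·0.445 + 0.081·0.239 + 0.294·0.087
      = 0.080379 + 0.101905 + 0.019359 + 0.025578 = 0.227221

0.2272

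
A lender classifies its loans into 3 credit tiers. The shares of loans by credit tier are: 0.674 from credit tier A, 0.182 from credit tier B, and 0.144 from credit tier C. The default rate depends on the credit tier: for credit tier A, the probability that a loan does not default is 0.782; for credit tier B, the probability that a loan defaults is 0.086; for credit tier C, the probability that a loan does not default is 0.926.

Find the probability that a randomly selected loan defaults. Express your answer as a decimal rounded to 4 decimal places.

P(D|A) = 1 − 0.782 = 0.218.
P(D|C) = 1 − 0.926 = 0.074.
By the law of total probability,
P(D) = P(D|A)·P(A) + P(D|B)·P(B) + P(D|C)·P(C)
      = 0.218·0.674 + 0.086·0.182 + 0.074·0.144
      = 0.146932 + 0.015652 + 0.010656 = 0.17324

P(D) ≈ 0.1732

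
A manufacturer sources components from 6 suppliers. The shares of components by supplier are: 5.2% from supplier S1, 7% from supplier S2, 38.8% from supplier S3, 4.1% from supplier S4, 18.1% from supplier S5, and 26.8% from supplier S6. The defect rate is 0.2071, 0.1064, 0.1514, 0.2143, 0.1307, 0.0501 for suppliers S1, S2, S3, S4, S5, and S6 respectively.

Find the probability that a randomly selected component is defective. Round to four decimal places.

0.1228

P(D) = P(D|S1)·P(S1) + P(D|S2)·P(S2) + P(D|S3)·P(S3) + P(D|S4)·P(S4) + P(D|S5)·P(S5) + P(D|S6)·P(S6)
      = 0.2071·0.052 + 0.1064·0.07 + 0.1514·0.388 + 0.2143·0.041 + 0.1307·0.181 + 0.0501·0.268
      = 0.0107692 + 0.007448 + 0.0587432 + 0.0087863 + 0.0236567 + 0.0134268 = 0.1228302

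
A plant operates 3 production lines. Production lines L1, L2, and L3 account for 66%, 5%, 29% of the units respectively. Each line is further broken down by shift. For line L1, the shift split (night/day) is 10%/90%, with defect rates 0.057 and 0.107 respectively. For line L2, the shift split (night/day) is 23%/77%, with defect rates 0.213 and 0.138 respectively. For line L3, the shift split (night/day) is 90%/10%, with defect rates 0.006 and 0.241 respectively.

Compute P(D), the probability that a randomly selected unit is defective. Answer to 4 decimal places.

P(D|L1) = 0.1·0.057 + 0.9·0.107 = 0.0057 + 0.0963 = 0.102
P(D|L2) = 0.23·0.213 + 0.77·0.138 = 0.04899 + 0.10626 = 0.15525
P(D|L3) = 0.9·0.006 + 0.1·0.241 = 0.0054 + 0.0241 = 0.0295
By total probability over the outer partition,
P(D) = 0.66·0.102 + 0.05·0.15525 + 0.29·0.0295
      = 0.06732 + 0.0077625 + 0.008555 = 0.0836375

P(D) ≈ 0.0836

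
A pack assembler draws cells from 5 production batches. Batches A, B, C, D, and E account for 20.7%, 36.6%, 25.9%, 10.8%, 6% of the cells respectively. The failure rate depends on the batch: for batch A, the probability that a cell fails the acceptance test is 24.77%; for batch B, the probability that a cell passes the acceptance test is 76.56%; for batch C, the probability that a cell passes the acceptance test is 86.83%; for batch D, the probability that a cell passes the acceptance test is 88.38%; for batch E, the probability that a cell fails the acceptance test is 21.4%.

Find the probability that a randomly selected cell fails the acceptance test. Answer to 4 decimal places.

P(F|B) = 1 − 0.7656 = 0.2344.
P(F|C) = 1 − 0.8683 = 0.1317.
P(F|D) = 1 − 0.8838 = 0.1162.
P(F) = P(F|A)·P(A) + P(F|B)·P(B) + P(F|C)·P(C) + P(F|D)·P(D) + P(F|E)·P(E)
      = 0.2477·0.207 + 0.2344·0.366 + 0.1317·0.259 + 0.1162·0.108 + 0.214·0.06
      = 0.0512739 + 0.0857904 + 0.0341103 + 0.0125496 + 0.01284 = 0.1965642

0.1966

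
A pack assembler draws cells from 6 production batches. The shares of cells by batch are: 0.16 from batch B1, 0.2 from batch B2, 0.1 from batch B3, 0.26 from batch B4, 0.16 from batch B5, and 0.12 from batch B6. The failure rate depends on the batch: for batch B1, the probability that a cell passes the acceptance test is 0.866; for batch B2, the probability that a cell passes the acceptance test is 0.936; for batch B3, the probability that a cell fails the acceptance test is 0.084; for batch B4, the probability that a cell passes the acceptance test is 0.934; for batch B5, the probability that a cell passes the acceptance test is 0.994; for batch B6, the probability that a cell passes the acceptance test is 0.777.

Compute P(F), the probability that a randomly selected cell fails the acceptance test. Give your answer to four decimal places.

P(F|B1) = 1 − 0.866 = 0.134.
P(F|B2) = 1 − 0.936 = 0.064.
P(F|B4) = 1 − 0.934 = 0.066.
P(F|B5) = 1 − 0.994 = 0.006.
P(F|B6) = 1 − 0.777 = 0.223.
By the law of total probability,
P(F) = P(F|B1)·P(B1) + P(F|B2)·P(B2) + P(F|B3)·P(B3) + P(F|B4)·P(B4) + P(F|B5)·P(B5) + P(F|B6)·P(B6)
      = 0.134·0.16 + 0.064·0.2 + 0.084·0.1 + 0.066·0.26 + 0.006·0.16 + 0.223·0.12
      = 0.02144 + 0.0128 + 0.0084 + 0.01716 + 0.00096 + 0.02676 = 0.08752

P(F) ≈ 0.0875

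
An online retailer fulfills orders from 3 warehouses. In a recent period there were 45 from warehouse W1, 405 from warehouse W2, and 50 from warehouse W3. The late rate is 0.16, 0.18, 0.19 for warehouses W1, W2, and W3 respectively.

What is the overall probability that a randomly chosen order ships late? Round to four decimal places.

0.1792

Total: 45 + 405 + 50 = 500.
P(W1) = 45/500 = 0.09. P(W2) = 405/500 = 0.81. P(W3) = 50/500 = 0.1.
Summing over the partition,
P(L) = P(L|W1)·P(W1) + P(L|W2)·P(W2) + P(L|W3)·P(W3)
      = 0.16·0.09 + 0.18·0.81 + 0.19·0.1
      = 0.0144 + 0.1458 + 0.019 = 0.1792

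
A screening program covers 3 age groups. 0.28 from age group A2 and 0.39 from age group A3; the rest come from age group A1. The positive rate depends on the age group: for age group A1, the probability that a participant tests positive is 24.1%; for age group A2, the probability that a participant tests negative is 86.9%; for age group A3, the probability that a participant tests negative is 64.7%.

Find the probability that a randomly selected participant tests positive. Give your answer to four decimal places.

0.2539

P(A1) = 1 − (0.28 + 0.39) = 0.33.
P(T|A2) = 1 − 0.869 = 0.131.
P(T|A3) = 1 − 0.647 = 0.353.
P(T) = P(T|A1)·P(A1) + P(T|A2)·P(A2) + P(T|A3)·P(A3)
      = 0.241·0.33 + 0.131·0.28 + 0.353·0.39
      = 0.07953 + 0.03668 + 0.13767 = 0.25388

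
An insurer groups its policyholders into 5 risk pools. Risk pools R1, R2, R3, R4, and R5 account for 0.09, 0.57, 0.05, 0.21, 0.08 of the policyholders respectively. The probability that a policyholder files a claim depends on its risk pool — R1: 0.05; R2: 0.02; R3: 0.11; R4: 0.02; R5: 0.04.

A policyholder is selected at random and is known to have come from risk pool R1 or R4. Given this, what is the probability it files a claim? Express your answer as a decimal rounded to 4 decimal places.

0.0290

Let S = {R1, R4}.
P(S) = 0.09 + 0.21 = 0.3.
P(C ∩ S) = 0.05·0.09 + 0.02·0.21 = 0.0045 + 0.0042 = 0.0087.
P(C | S) = 0.0087 / 0.3 = 0.029000…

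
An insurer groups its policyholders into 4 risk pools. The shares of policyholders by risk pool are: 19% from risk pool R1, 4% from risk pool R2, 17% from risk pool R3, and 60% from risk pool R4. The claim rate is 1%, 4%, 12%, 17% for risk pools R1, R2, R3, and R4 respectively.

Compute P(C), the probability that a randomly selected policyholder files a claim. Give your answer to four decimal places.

P(C) ≈ 0.1259

P(C) = P(C|R1)·P(R1) + P(C|R2)·P(R2) + P(C|R3)·P(R3) + P(C|R4)·P(R4)
      = 0.01·0.19 + 0.04·0.04 + 0.12·0.17 + 0.17·0.6
      = 0.0019 + 0.0016 + 0.0204 + 0.102 = 0.1259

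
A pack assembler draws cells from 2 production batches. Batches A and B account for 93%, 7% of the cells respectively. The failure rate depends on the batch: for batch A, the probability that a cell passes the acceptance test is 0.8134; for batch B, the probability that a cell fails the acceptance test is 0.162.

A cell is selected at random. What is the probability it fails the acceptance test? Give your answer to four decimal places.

P(F|A) = 1 − 0.8134 = 0.1866.
By the law of total probability,
P(F) = P(F|A)·P(A) + P(F|B)·P(B)
      = 0.1866·0.93 + 0.162·0.07
      = 0.173538 + 0.01134 = 0.184878

P(F) ≈ 0.1849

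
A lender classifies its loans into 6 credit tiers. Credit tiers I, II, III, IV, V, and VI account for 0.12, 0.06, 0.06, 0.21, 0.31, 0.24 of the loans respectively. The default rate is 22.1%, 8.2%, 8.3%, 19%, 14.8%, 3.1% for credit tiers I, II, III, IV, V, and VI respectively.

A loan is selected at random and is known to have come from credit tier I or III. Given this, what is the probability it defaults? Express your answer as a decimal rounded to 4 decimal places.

Let S = {I, III}.
P(S) = 0.12 + 0.06 = 0.18.
P(D ∩ S) = 0.221·0.12 + 0.083·0.06 = 0.02652 + 0.00498 = 0.0315.
P(D | S) = 0.0315 / 0.18 = 0.175000…

0.1750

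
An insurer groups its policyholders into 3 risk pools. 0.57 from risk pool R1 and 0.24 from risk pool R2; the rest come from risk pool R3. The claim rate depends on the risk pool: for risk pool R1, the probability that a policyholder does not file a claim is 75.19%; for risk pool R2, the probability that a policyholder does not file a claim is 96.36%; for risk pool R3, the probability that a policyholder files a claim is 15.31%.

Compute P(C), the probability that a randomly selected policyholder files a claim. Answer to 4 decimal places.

P(R3) = 1 − (0.57 + 0.24) = 0.19.
P(C|R1) = 1 − 0.7519 = 0.2481.
P(C|R2) = 1 − 0.9636 = 0.0364.
Summing over the partition,
P(C) = P(C|R1)·P(R1) + P(C|R2)·P(R2) + P(C|R3)·P(R3)
      = 0.2481·0.57 + 0.0364·0.24 + 0.1531·0.19
      = 0.141417 + 0.008736 + 0.029089 = 0.179242

0.1792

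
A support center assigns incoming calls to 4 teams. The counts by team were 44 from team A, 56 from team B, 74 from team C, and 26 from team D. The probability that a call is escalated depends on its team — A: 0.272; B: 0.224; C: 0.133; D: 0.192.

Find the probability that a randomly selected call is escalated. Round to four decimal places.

0.1967

Total: 44 + 56 + 74 + 26 = 200.
P(A) = 44/200 = 0.22. P(B) = 56/200 = 0.28. P(C) = 74/200 = 0.37. P(D) = 26/200 = 0.13.
Summing over the partition,
P(E) = P(E|A)·P(A) + P(E|B)·P(B) + P(E|C)·P(C) + P(E|D)·P(D)
      = 0.272·0.22 + 0.224·0.28 + 0.133·0.37 + 0.192·0.13
      = 0.05984 + 0.06272 + 0.04921 + 0.02496 = 0.19673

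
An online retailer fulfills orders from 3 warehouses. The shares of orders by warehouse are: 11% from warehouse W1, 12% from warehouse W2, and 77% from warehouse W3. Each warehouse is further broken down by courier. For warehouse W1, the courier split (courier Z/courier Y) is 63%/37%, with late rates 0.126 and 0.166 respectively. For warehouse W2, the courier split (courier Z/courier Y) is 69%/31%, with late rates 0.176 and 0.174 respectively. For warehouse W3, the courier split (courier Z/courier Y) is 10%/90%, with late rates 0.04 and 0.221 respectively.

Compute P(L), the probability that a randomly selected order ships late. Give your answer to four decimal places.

P(L|W1) = 0.63·0.126 + 0.37·0.166 = 0.07938 + 0.06142 = 0.1408
P(L|W2) = 0.69·0.176 + 0.31·0.174 = 0.12144 + 0.05394 = 0.17538
P(L|W3) = 0.1·0.04 + 0.9·0.221 = 0.004 + 0.1989 = 0.2029
Then overall,
P(L) = 0.11·0.1408 + 0.12·0.17538 + 0.77·0.2029
      = 0.015488 + 0.0210456 + 0.156233 = 0.1927666

P(L) ≈ 0.1928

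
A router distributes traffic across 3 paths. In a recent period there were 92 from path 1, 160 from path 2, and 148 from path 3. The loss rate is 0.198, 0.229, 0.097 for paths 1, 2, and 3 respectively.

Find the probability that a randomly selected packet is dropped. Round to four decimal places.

P(L) ≈ 0.1730

Total: 92 + 160 + 148 = 400.
P(1) = 92/400 = 0.23. P(2) = 160/400 = 0.4. P(3) = 148/400 = 0.37.
Summing over the partition,
P(L) = P(L|1)·P(1) + P(L|2)·P(2) + P(L|3)·P(3)
      = 0.198·0.23 + 0.229·0.4 + 0.097·0.37
      = 0.04554 + 0.0916 + 0.03589 = 0.17303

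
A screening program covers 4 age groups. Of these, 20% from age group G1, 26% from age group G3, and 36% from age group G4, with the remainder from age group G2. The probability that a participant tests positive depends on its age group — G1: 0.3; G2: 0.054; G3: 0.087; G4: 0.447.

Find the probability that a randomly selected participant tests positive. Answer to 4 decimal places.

P(T) ≈ 0.2533

P(G2) = 1 − (0.2 + 0.26 + 0.36) = 0.18.
P(T) = P(T|G1)·P(G1) + P(T|G2)·P(G2) + P(T|G3)·P(G3) + P(T|G4)·P(G4)
      = 0.3·0.2 + 0.054·0.18 + 0.087·0.26 + 0.447·0.36
      = 0.06 + 0.00972 + 0.02262 + 0.16092 = 0.25326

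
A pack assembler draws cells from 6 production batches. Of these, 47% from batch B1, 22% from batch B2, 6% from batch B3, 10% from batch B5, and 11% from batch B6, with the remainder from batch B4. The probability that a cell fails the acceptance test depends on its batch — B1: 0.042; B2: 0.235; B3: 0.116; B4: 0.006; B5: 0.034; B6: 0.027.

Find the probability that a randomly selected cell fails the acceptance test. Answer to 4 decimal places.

P(B4) = 1 − (0.47 + 0.22 + 0.06 + 0.1 + 0.11) = 0.04.
Using total probability over the partition,
P(F) = P(F|B1)·P(B1) + P(F|B2)·P(B2) + P(F|B3)·P(B3) + P(F|B4)·P(B4) + P(F|B5)·P(B5) + P(F|B6)·P(B6)
      = 0.042·0.47 + 0.235·0.22 + 0.116·0.06 + 0.006·0.04 + 0.034·0.1 + 0.027·0.11
      = 0.01974 + 0.0517 + 0.00696 + 0.00024 + 0.0034 + 0.00297 = 0.08501

0.0850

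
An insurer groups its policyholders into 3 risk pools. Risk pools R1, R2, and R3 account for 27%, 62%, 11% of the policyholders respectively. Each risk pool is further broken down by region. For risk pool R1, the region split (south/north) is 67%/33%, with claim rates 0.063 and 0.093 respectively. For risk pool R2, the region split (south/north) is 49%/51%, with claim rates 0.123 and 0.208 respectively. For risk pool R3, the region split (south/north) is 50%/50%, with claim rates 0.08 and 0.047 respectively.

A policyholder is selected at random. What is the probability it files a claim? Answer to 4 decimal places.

0.1298

P(C|R1) = 0.67·0.063 + 0.33·0.093 = 0.04221 + 0.03069 = 0.0729
P(C|R2) = 0.49·0.123 + 0.51·0.208 = 0.06027 + 0.10608 = 0.16635
P(C|R3) = 0.5·0.08 + 0.5·0.047 = 0.04 + 0.0235 = 0.0635
Then overall,
P(C) = 0.27·0.0729 + 0.62·0.16635 + 0.11·0.0635
      = 0.019683 + 0.103137 + 0.006985 = 0.129805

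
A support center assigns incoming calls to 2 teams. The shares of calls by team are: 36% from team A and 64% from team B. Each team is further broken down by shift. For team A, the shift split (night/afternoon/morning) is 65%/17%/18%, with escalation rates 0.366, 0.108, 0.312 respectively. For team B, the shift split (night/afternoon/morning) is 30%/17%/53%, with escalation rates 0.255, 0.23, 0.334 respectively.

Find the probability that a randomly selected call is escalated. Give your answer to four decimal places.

P(E) ≈ 0.2997

P(E|A) = 0.65·0.366 + 0.17·0.108 + 0.18·0.312 = 0.2379 + 0.01836 + 0.05616 = 0.31242
P(E|B) = 0.3·0.255 + 0.17·0.23 + 0.53·0.334 = 0.0765 + 0.0391 + 0.17702 = 0.29262
Then overall,
P(E) = 0.36·0.31242 + 0.64·0.29262
      = 0.1124712 + 0.1872768 = 0.299748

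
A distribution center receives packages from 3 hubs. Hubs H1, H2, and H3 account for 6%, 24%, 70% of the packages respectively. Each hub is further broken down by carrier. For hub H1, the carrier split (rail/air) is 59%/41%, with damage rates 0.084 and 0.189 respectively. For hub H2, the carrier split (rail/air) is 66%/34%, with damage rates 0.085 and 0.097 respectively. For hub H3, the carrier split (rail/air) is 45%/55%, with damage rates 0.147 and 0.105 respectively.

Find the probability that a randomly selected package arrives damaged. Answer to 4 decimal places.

P(D|H1) = 0.59·0.084 + 0.41·0.189 = 0.04956 + 0.07749 = 0.12705
P(D|H2) = 0.66·0.085 + 0.34·0.097 = 0.0561 + 0.03298 = 0.08908
P(D|H3) = 0.45·0.147 + 0.55·0.105 = 0.06615 + 0.05775 = 0.1239
By total probability over the outer partition,
P(D) = 0.06·0.12705 + 0.24·0.08908 + 0.7·0.1239
      = 0.007623 + 0.0213792 + 0.08673 = 0.1157322

0.1157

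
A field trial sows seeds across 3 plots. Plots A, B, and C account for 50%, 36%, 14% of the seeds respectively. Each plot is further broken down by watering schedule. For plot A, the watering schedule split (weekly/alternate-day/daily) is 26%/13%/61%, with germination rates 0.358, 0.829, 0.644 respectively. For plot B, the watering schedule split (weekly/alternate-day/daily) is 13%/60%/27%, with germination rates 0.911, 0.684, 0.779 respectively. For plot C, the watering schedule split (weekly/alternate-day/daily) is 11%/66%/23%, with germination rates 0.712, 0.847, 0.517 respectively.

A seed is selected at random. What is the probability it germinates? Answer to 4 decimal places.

P(G|A) = 0.26·0.358 + 0.13·0.829 + 0.61·0.644 = 0.09308 + 0.10777 + 0.39284 = 0.59369
P(G|B) = 0.13·0.911 + 0.6·0.684 + 0.27·0.779 = 0.11843 + 0.4104 + 0.21033 = 0.73916
P(G|C) = 0.11·0.712 + 0.66·0.847 + 0.23·0.517 = 0.07832 + 0.55902 + 0.11891 = 0.75625
Then overall,
P(G) = 0.5·0.59369 + 0.36·0.73916 + 0.14·0.75625
      = 0.296845 + 0.2660976 + 0.105875 = 0.6688176

P(G) ≈ 0.6688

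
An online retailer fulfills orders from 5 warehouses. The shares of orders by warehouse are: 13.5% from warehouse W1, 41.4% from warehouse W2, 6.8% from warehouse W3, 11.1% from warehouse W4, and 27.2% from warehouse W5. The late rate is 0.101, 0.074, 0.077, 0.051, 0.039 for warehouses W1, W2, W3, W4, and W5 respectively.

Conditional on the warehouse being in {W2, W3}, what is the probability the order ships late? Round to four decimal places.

P(L|S) ≈ 0.0744

Let S = {W2, W3}.
P(S) = 0.414 + 0.068 = 0.482.
P(L ∩ S) = 0.074·0.414 + 0.077·0.068 = 0.030636 + 0.005236 = 0.035872.
P(L | S) = 0.035872 / 0.482 = 0.074423…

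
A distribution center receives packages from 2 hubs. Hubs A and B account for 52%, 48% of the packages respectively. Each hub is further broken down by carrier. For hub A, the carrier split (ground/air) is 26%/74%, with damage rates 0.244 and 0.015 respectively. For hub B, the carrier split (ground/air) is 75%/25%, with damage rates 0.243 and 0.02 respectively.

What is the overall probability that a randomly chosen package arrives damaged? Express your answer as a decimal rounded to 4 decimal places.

P(D|A) = 0.26·0.244 + 0.74·0.015 = 0.06344 + 0.0111 = 0.07454
P(D|B) = 0.75·0.243 + 0.25·0.02 = 0.18225 + 0.005 = 0.18725
By total probability over the outer partition,
P(D) = 0.52·0.07454 + 0.48·0.18725
      = 0.0387608 + 0.08988 = 0.1286408

P(D) ≈ 0.1286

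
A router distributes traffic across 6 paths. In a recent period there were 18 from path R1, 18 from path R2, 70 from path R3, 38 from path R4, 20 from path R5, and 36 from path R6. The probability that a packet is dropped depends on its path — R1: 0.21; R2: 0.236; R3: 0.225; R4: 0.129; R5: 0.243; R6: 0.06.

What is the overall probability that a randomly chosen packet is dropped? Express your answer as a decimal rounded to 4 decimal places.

0.1785

Total: 18 + 18 + 70 + 38 + 20 + 36 = 200.
P(R1) = 18/200 = 0.09. P(R2) = 18/200 = 0.09. P(R3) = 70/200 = 0.35. P(R4) = 38/200 = 0.19. P(R5) = 20/200 = 0.1. P(R6) = 36/200 = 0.18.
Summing over the partition,
P(L) = P(L|R1)·P(R1) + P(L|R2)·P(R2) + P(L|R3)·P(R3) + P(L|R4)·P(R4) + P(L|R5)·P(R5) + P(L|R6)·P(R6)
      = 0.21·0.09 + 0.236·0.09 + 0.225·0.35 + 0.129·0.19 + 0.243·0.1 + 0.06·0.18
      = 0.0189 + 0.02124 + 0.07875 + 0.02451 + 0.0243 + 0.0108 = 0.1785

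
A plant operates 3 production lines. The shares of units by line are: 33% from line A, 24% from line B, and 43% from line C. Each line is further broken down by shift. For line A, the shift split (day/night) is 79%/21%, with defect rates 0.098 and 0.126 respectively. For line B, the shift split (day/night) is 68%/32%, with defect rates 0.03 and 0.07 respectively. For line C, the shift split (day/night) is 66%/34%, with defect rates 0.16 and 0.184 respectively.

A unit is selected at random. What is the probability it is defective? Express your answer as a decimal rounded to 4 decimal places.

P(D|A) = 0.79·0.098 + 0.21·0.126 = 0.07742 + 0.02646 = 0.10388
P(D|B) = 0.68·0.03 + 0.32·0.07 = 0.0204 + 0.0224 = 0.0428
P(D|C) = 0.66·0.16 + 0.34·0.184 = 0.1056 + 0.06256 = 0.16816
By total probability over the outer partition,
P(D) = 0.33·0.10388 + 0.24·0.0428 + 0.43·0.16816
      = 0.0342804 + 0.010272 + 0.0723088 = 0.1168612

P(D) ≈ 0.1169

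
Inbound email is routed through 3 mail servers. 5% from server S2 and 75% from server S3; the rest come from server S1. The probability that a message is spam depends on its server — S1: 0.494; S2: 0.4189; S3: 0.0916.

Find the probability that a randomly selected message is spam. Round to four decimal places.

P(S1) = 1 − (0.05 + 0.75) = 0.2.
Using total probability over the partition,
P(S) = P(S|S1)·P(S1) + P(S|S2)·P(S2) + P(S|S3)·P(S3)
      = 0.494·0.2 + 0.4189·0.05 + 0.0916·0.75
      = 0.0988 + 0.020945 + 0.0687 = 0.188445

P(S) ≈ 0.1884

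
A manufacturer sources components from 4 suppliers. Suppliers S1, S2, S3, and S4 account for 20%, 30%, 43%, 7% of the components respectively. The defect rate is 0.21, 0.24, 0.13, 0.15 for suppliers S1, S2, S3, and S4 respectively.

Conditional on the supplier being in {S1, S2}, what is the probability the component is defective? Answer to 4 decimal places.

Let S = {S1, S2}.
P(S) = 0.2 + 0.3 = 0.5.
P(D ∩ S) = 0.21·0.2 + 0.24·0.3 = 0.042 + 0.072 = 0.114.
P(D | S) = 0.114 / 0.5 = 0.228000…

0.2280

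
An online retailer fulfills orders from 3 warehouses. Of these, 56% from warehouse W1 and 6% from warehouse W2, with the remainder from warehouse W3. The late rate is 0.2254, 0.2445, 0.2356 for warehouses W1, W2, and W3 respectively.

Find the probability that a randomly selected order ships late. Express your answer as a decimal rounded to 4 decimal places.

0.2304

P(W3) = 1 − (0.56 + 0.06) = 0.38.
P(L) = P(L|W1)·P(W1) + P(L|W2)·P(W2) + P(L|W3)·P(W3)
      = 0.2254·0.56 + 0.2445·0.06 + 0.2356·0.38
      = 0.126224 + 0.01467 + 0.089528 = 0.230422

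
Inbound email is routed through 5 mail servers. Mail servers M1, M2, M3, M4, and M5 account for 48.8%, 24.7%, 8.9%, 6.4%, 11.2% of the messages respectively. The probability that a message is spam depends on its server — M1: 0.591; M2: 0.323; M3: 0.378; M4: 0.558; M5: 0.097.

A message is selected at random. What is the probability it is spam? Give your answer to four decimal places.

0.4484

By the law of total probability,
P(S) = P(S|M1)·P(M1) + P(S|M2)·P(M2) + P(S|M3)·P(M3) + P(S|M4)·P(M4) + P(S|M5)·P(M5)
      = 0.591·0.488 + 0.323·0.247 + 0.378·0.089 + 0.558·0.064 + 0.097·0.112
      = 0.288408 + 0.079781 + 0.033642 + 0.035712 + 0.010864 = 0.448407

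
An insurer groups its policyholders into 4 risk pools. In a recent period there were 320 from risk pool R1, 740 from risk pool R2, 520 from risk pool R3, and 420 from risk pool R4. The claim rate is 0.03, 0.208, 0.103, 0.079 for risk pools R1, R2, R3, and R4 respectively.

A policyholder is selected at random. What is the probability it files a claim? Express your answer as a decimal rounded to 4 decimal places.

Total: 320 + 740 + 520 + 420 = 2000.
P(R1) = 320/2000 = 0.16. P(R2) = 740/2000 = 0.37. P(R3) = 520/2000 = 0.26. P(R4) = 420/2000 = 0.21.
P(C) = P(C|R1)·P(R1) + P(C|R2)·P(R2) + P(C|R3)·P(R3) + P(C|R4)·P(R4)
      = 0.03·0.16 + 0.208·0.37 + 0.103·0.26 + 0.079·0.21
      = 0.0048 + 0.07696 + 0.02678 + 0.01659 = 0.12513

0.1251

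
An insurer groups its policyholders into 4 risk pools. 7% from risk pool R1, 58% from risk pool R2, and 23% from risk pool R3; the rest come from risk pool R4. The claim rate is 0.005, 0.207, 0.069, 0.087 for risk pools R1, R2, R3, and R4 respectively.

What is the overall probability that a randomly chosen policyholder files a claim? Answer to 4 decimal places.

P(R4) = 1 − (0.07 + 0.58 + 0.23) = 0.12.
P(C) = P(C|R1)·P(R1) + P(C|R2)·P(R2) + P(C|R3)·P(R3) + P(C|R4)·P(R4)
      = 0.005·0.07 + 0.207·0.58 + 0.069·0.23 + 0.087·0.12
      = 0.00035 + 0.12006 + 0.01587 + 0.01044 = 0.14672

P(C) ≈ 0.1467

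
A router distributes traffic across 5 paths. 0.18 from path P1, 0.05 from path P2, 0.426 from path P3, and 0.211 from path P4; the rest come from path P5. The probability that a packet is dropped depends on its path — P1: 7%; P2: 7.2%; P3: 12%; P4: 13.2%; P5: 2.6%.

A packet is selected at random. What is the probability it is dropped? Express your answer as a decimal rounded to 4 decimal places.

P(L) ≈ 0.0986

P(P5) = 1 − (0.18 + 0.05 + 0.426 + 0.211) = 0.133.
P(L) = P(L|P1)·P(P1) + P(L|P2)·P(P2) + P(L|P3)·P(P3) + P(L|P4)·P(P4) + P(L|P5)·P(P5)
      = 0.07·0.18 + 0.072·0.05 + 0.12·0.426 + 0.132·0.211 + 0.026·0.133
      = 0.0126 + 0.0036 + 0.05112 + 0.027852 + 0.003458 = 0.09863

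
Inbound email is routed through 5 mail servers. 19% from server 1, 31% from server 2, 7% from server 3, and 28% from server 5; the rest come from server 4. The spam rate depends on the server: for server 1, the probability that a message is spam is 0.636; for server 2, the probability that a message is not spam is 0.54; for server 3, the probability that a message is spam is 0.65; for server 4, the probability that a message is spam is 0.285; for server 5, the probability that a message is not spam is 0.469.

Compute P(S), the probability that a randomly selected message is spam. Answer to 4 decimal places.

P(4) = 1 − (0.19 + 0.31 + 0.07 + 0.28) = 0.15.
P(S|2) = 1 − 0.54 = 0.46.
P(S|5) = 1 − 0.469 = 0.531.
P(S) = P(S|1)·P(1) + P(S|2)·P(2) + P(S|3)·P(3) + P(S|4)·P(4) + P(S|5)·P(5)
      = 0.636·0.19 + 0.46·0.31 + 0.65·0.07 + 0.285·0.15 + 0.531·0.28
      = 0.12084 + 0.1426 + 0.0455 + 0.04275 + 0.14868 = 0.50037

P(S) ≈ 0.5004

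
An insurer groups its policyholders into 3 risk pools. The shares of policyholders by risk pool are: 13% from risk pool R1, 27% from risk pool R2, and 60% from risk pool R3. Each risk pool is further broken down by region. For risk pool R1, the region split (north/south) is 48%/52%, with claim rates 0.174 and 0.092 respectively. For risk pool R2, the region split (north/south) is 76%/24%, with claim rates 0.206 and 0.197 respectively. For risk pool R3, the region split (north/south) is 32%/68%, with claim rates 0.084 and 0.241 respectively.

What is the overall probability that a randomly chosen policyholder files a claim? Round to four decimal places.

0.1866

P(C|R1) = 0.48·0.174 + 0.52·0.092 = 0.08352 + 0.04784 = 0.13136
P(C|R2) = 0.76·0.206 + 0.24·0.197 = 0.15656 + 0.04728 = 0.20384
P(C|R3) = 0.32·0.084 + 0.68·0.241 = 0.02688 + 0.16388 = 0.19076
By total probability over the outer partition,
P(C) = 0.13·0.13136 + 0.27·0.20384 + 0.6·0.19076
      = 0.0170768 + 0.0550368 + 0.114456 = 0.1865696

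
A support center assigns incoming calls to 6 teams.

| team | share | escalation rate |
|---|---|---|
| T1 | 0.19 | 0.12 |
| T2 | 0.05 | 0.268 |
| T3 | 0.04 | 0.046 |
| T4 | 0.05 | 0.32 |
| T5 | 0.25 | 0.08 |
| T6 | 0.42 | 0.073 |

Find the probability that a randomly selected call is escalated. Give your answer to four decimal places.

P(E) = P(E|T1)·P(T1) + P(E|T2)·P(T2) + P(E|T3)·P(T3) + P(E|T4)·P(T4) + P(E|T5)·P(T5) + P(E|T6)·P(T6)
      = 0.12·0.19 + 0.268·0.05 + 0.046·0.04 + 0.32·0.05 + 0.08·0.25 + 0.073·0.42
      = 0.0228 + 0.0134 + 0.00184 + 0.016 + 0.02 + 0.03066 = 0.1047

P(E) ≈ 0.1047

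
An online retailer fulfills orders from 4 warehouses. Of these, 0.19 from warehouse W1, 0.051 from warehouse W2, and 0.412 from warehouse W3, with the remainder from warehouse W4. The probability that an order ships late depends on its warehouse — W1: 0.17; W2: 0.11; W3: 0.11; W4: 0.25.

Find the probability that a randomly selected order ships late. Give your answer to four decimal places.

P(W4) = 1 − (0.19 + 0.051 + 0.412) = 0.347.
P(L) = P(L|W1)·P(W1) + P(L|W2)·P(W2) + P(L|W3)·P(W3) + P(L|W4)·P(W4)
      = 0.17·0.19 + 0.11·0.051 + 0.11·0.412 + 0.25·0.347
      = 0.0323 + 0.00561 + 0.04532 + 0.08675 = 0.16998

0.1700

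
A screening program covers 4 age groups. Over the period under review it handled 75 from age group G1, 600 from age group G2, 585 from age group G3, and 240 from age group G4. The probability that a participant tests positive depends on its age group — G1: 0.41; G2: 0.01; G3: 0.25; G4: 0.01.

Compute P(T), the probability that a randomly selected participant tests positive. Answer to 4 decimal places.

P(T) ≈ 0.1236

Total: 75 + 600 + 585 + 240 = 1500.
P(G1) = 75/1500 = 0.05. P(G2) = 600/1500 = 0.4. P(G3) = 585/1500 = 0.39. P(G4) = 240/1500 = 0.16.
P(T) = P(T|G1)·P(G1) + P(T|G2)·P(G2) + P(T|G3)·P(G3) + P(T|G4)·P(G4)
      = 0.41·0.05 + 0.01·0.4 + 0.25·0.39 + 0.01·0.16
      = 0.0205 + 0.004 + 0.0975 + 0.0016 = 0.1236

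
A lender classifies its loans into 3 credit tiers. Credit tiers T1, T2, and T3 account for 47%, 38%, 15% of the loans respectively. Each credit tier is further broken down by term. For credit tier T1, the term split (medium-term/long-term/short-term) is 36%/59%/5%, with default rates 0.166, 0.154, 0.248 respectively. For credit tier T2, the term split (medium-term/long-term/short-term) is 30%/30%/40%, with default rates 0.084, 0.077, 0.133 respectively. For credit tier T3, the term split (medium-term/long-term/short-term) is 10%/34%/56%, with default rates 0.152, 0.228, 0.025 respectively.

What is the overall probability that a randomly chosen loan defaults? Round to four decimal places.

P(D|T1) = 0.36·0.166 + 0.59·0.154 + 0.05·0.248 = 0.05976 + 0.09086 + 0.0124 = 0.16302
P(D|T2) = 0.3·0.084 + 0.3·0.077 + 0.4·0.133 = 0.0252 + 0.0231 + 0.0532 = 0.1015
P(D|T3) = 0.1·0.152 + 0.34·0.228 + 0.56·0.025 = 0.0152 + 0.07752 + 0.014 = 0.10672
Then overall,
P(D) = 0.47·0.16302 + 0.38·0.1015 + 0.15·0.10672
      = 0.0766194 + 0.03857 + 0.016008 = 0.1311974

0.1312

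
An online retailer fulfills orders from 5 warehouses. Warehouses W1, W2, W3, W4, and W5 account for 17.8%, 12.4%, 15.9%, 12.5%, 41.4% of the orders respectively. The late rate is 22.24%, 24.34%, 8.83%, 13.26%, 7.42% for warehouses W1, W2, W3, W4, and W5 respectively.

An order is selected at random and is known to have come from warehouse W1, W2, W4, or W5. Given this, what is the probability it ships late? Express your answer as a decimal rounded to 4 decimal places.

Let S = {W1, W2, W4, W5}.
P(S) = 0.178 + 0.124 + 0.125 + 0.414 = 0.841.
P(L ∩ S) = 0.2224·0.178 + 0.2434·0.124 + 0.1326·0.125 + 0.0742·0.414 = 0.0395872 + 0.0301816 + 0.016575 + 0.0307188 = 0.1170626.
P(L | S) = 0.1170626 / 0.841 = 0.139195…

0.1392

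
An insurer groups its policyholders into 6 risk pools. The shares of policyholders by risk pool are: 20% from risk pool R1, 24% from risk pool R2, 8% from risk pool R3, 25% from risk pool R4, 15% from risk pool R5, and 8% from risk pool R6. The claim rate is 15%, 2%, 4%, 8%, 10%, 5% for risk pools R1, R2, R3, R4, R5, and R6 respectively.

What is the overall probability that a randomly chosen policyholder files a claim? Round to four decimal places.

P(C) = P(C|R1)·P(R1) + P(C|R2)·P(R2) + P(C|R3)·P(R3) + P(C|R4)·P(R4) + P(C|R5)·P(R5) + P(C|R6)·P(R6)
      = 0.15·0.2 + 0.02·0.24 + 0.04·0.08 + 0.08·0.25 + 0.1·0.15 + 0.05·0.08
      = 0.03 + 0.0048 + 0.0032 + 0.02 + 0.015 + 0.004 = 0.077

0.0770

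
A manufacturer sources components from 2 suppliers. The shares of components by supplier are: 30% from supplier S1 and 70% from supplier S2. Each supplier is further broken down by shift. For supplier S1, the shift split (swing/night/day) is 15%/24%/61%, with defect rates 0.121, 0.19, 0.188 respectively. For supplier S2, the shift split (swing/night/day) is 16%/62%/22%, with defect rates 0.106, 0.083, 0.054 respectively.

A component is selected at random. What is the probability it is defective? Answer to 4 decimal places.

P(D|S1) = 0.15·0.121 + 0.24·0.19 + 0.61·0.188 = 0.01815 + 0.0456 + 0.11468 = 0.17843
P(D|S2) = 0.16·0.106 + 0.62·0.083 + 0.22·0.054 = 0.01696 + 0.05146 + 0.01188 = 0.0803
By total probability over the outer partition,
P(D) = 0.3·0.17843 + 0.7·0.0803
      = 0.053529 + 0.05621 = 0.109739

P(D) ≈ 0.1097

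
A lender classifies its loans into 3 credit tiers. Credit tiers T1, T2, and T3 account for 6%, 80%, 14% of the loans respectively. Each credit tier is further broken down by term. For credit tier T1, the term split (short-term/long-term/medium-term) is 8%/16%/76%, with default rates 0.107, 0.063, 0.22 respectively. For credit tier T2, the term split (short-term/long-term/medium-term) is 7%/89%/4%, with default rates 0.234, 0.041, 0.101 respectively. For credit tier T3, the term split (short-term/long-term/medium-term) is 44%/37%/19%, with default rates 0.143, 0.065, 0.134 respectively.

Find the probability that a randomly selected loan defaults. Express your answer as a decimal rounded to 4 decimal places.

P(D|T1) = 0.08·0.107 + 0.16·0.063 + 0.76·0.22 = 0.00856 + 0.01008 + 0.1672 = 0.18584
P(D|T2) = 0.07·0.234 + 0.89·0.041 + 0.04·0.101 = 0.01638 + 0.03649 + 0.00404 = 0.05691
P(D|T3) = 0.44·0.143 + 0.37·0.065 + 0.19·0.134 = 0.06292 + 0.02405 + 0.02546 = 0.11243
By total probability over the outer partition,
P(D) = 0.06·0.18584 + 0.8·0.05691 + 0.14·0.11243
      = 0.0111504 + 0.045528 + 0.0157402 = 0.0724186

P(D) ≈ 0.0724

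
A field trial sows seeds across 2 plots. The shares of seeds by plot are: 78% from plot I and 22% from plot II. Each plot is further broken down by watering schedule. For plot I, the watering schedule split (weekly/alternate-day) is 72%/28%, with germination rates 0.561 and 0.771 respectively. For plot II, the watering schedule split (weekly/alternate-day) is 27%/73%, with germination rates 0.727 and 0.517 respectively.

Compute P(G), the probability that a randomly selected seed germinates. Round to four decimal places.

0.6097

P(G|I) = 0.72·0.561 + 0.28·0.771 = 0.40392 + 0.21588 = 0.6198
P(G|II) = 0.27·0.727 + 0.73·0.517 = 0.19629 + 0.37741 = 0.5737
Then overall,
P(G) = 0.78·0.6198 + 0.22·0.5737
      = 0.483444 + 0.126214 = 0.609658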